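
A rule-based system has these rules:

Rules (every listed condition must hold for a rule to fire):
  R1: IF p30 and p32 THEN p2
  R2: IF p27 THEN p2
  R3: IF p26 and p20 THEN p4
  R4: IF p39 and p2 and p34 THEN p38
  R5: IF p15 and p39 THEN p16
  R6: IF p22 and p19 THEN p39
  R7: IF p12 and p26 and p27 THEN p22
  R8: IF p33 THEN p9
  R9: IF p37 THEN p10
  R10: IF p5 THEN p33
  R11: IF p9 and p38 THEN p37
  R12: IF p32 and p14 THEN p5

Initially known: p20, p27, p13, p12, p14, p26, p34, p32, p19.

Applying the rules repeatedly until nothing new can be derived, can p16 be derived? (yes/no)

Round 1: R2 [IF p27 THEN p2]; R3 [IF p26 and p20 THEN p4]; R7 [IF p12 and p26 and p27 THEN p22]; R12 [IF p32 and p14 THEN p5]. Adds p2, p4, p22, p5.
Round 2: R6 [IF p22 and p19 THEN p39]; R10 [IF p5 THEN p33]. Adds p39, p33.
Round 3: R4 [IF p39 and p2 and p34 THEN p38]; R8 [IF p33 THEN p9]. Adds p38, p9.
Round 4: R11 [IF p9 and p38 THEN p37]. Adds p37.
Round 5: R9 [IF p37 THEN p10]. Adds p10.
Fixed point reached. p16 is concluded only by R5; R5 needs p15 (never derived).

no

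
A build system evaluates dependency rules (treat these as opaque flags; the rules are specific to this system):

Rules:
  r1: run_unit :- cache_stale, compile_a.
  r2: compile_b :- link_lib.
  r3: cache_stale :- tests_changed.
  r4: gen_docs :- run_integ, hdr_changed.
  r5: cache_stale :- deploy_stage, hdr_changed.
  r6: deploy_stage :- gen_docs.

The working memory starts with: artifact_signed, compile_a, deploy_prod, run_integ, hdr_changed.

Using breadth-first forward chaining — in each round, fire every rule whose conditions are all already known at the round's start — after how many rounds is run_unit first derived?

4

[1] r4 [gen_docs :- run_integ, hdr_changed.]. ⇒ new: gen_docs.
[2] r6 [deploy_stage :- gen_docs.]. ⇒ new: deploy_stage.
[3] r5 [cache_stale :- deploy_stage, hdr_changed.]. ⇒ new: cache_stale.
[4] r1 [run_unit :- cache_stale, compile_a.]. ⇒ new: run_unit.
run_unit first appears in round 4.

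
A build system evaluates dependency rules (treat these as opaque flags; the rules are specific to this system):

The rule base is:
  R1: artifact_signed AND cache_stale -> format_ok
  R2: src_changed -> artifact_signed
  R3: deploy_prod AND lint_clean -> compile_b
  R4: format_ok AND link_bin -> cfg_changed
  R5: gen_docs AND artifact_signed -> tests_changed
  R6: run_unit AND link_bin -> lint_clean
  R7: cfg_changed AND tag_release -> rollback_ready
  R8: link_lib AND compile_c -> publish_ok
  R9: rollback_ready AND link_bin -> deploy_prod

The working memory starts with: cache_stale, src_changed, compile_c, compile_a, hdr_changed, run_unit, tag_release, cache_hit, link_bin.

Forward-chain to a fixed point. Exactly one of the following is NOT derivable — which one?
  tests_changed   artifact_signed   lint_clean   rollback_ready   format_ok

tests_changed

Round 1: R2 [src_changed -> artifact_signed]; R6 [run_unit AND link_bin -> lint_clean]. Adds artifact_signed, lint_clean.
Round 2: R1 [artifact_signed AND cache_stale -> format_ok]. Adds format_ok.
Round 3: R4 [format_ok AND link_bin -> cfg_changed]. Adds cfg_changed.
Round 4: R7 [cfg_changed AND tag_release -> rollback_ready]. Adds rollback_ready.
Round 5: R9 [rollback_ready AND link_bin -> deploy_prod]. Adds deploy_prod.
Round 6: R3 [deploy_prod AND lint_clean -> compile_b]. Adds compile_b.
Derived: lint_clean (round 1), rollback_ready (round 4), artifact_signed (round 1), format_ok (round 2). tests_changed never appears in any round.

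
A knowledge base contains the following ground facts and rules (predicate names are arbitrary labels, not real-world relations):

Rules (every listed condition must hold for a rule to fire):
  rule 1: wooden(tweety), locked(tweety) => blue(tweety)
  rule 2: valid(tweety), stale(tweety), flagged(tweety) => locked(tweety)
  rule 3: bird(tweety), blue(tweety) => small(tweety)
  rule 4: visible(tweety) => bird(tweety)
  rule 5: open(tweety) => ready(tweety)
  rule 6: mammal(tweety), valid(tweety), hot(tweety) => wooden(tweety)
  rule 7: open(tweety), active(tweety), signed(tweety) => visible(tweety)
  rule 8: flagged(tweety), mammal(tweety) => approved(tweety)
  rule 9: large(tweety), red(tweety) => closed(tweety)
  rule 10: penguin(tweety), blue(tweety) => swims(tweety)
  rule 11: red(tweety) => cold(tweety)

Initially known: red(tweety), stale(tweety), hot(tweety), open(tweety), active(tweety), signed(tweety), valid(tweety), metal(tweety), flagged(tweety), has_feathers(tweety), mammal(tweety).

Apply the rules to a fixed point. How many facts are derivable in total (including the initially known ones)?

Round 1 — rule 2, rule 5, rule 6, rule 7, rule 8, rule 11, derive locked(tweety), ready(tweety), wooden(tweety), visible(tweety), approved(tweety), cold(tweety).
Round 2 — rule 1, rule 4, derive blue(tweety), bird(tweety).
Round 3 — rule 3, derive small(tweety).
Closure: {active(tweety), approved(tweety), bird(tweety), blue(tweety), cold(tweety), flagged(tweety), has_feathers(tweety), hot(tweety), locked(tweety), mammal(tweety), metal(tweety), open(tweety), ready(tweety), red(tweety), signed(tweety), small(tweety), stale(tweety), valid(tweety), visible(tweety), wooden(tweety)} — 20 facts.

20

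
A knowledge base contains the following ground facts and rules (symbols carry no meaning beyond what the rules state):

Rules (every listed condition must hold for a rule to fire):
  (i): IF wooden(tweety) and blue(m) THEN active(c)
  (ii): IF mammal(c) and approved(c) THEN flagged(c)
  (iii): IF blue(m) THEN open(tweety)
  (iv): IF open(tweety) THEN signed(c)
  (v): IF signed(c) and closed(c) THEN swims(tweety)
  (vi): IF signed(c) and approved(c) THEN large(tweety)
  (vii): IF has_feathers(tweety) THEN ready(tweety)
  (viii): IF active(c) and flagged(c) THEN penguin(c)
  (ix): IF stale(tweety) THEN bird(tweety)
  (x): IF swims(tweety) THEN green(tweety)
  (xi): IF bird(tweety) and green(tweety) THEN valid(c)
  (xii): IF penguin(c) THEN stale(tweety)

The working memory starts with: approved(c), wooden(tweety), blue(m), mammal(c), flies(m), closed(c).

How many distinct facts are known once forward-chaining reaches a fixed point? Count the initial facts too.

Round 1 fires (i), (ii), (iii), giving active(c), flagged(c), open(tweety).
Round 2 fires (iv), (viii), giving signed(c), penguin(c).
Round 3 fires (v), (vi), (xii), giving swims(tweety), large(tweety), stale(tweety).
Round 4 fires (ix), (x), giving bird(tweety), green(tweety).
Round 5 fires (xi), giving valid(c).
Closure: {active(c), approved(c), bird(tweety), blue(m), closed(c), flagged(c), flies(m), green(tweety), large(tweety), mammal(c), open(tweety), penguin(c), signed(c), stale(tweety), swims(tweety), valid(c), wooden(tweety)} — 17 facts.

17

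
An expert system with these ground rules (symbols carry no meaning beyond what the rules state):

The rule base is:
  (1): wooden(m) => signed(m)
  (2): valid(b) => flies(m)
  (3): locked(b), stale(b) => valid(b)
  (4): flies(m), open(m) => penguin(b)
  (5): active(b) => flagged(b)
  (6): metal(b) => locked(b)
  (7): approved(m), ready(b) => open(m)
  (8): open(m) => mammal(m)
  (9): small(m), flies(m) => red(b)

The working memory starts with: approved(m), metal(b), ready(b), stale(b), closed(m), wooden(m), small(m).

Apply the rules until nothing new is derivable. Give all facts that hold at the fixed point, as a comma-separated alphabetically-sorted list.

approved(m), closed(m), flies(m), locked(b), mammal(m), metal(b), open(m), penguin(b), ready(b), red(b), signed(m), small(m), stale(b), valid(b), wooden(m)

Round 1: (1) [wooden(m) => signed(m)]; (6) [metal(b) => locked(b)]; (7) [approved(m), ready(b) => open(m)]. New: signed(m), locked(b), open(m).
Round 2: (3) [locked(b), stale(b) => valid(b)]; (8) [open(m) => mammal(m)]. New: valid(b), mammal(m).
Round 3: (2) [valid(b) => flies(m)]. New: flies(m).
Round 4: (4) [flies(m), open(m) => penguin(b)]; (9) [small(m), flies(m) => red(b)]. New: penguin(b), red(b).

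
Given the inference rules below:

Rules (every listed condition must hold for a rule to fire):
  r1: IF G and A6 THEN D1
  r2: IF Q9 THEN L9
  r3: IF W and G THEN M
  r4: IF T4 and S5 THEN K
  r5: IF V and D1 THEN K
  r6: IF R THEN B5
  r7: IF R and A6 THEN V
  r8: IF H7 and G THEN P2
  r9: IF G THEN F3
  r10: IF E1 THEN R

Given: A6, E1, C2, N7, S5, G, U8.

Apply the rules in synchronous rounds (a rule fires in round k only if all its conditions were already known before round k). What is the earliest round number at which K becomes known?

Round 1: r1 [IF G and A6 THEN D1]; r9 [IF G THEN F3]; r10 [IF E1 THEN R]. New: D1, F3, R.
Round 2: r6 [IF R THEN B5]; r7 [IF R and A6 THEN V]. New: B5, V.
Round 3: r5 [IF V and D1 THEN K]. New: K.
K first appears in round 3.

3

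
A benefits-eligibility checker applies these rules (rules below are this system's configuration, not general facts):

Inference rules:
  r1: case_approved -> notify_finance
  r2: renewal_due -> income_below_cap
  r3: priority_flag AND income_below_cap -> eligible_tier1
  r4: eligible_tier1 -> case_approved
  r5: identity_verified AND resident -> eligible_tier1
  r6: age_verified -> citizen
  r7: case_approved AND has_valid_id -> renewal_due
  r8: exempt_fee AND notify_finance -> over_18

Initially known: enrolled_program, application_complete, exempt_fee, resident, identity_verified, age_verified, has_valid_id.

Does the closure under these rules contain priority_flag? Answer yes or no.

Round 1: r5 [identity_verified AND resident -> eligible_tier1]; r6 [age_verified -> citizen]. Adds eligible_tier1, citizen.
Round 2: r4 [eligible_tier1 -> case_approved]. Adds case_approved.
Round 3: r1 [case_approved -> notify_finance]; r7 [case_approved AND has_valid_id -> renewal_due]. Adds notify_finance, renewal_due.
Round 4: r2 [renewal_due -> income_below_cap]; r8 [exempt_fee AND notify_finance -> over_18]. Adds income_below_cap, over_18.
Fixed point reached. No rule has priority_flag as a consequent, and it is not given.

no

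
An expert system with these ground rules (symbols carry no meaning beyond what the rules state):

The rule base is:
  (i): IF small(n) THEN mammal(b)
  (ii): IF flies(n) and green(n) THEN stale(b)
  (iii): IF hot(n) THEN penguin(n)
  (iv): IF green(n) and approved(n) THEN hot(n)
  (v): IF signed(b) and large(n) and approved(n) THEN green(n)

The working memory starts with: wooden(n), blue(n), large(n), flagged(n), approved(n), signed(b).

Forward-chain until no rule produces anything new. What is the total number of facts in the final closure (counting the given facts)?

9

Round 1: (v) [IF signed(b) and large(n) and approved(n) THEN green(n)]. Adds green(n).
Round 2: (iv) [IF green(n) and approved(n) THEN hot(n)]. Adds hot(n).
Round 3: (iii) [IF hot(n) THEN penguin(n)]. Adds penguin(n).
Closure: {approved(n), blue(n), flagged(n), green(n), hot(n), large(n), penguin(n), signed(b), wooden(n)} — 9 facts.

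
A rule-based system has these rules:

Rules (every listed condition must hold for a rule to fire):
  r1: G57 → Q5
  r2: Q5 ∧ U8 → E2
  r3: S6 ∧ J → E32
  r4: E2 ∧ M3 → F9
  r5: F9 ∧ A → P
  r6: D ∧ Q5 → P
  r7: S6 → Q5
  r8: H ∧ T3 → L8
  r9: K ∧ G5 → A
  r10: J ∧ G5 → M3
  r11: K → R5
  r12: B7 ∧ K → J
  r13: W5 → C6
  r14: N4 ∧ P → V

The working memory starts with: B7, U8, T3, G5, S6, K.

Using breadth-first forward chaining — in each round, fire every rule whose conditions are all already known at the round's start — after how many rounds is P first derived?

4

Round 1 — r7, r9, r11, r12, derive Q5, A, R5, J.
Round 2 — r2, r3, r10, derive E2, E32, M3.
Round 3 — r4, derive F9.
Round 4 — r5, derive P.
P first appears in round 4.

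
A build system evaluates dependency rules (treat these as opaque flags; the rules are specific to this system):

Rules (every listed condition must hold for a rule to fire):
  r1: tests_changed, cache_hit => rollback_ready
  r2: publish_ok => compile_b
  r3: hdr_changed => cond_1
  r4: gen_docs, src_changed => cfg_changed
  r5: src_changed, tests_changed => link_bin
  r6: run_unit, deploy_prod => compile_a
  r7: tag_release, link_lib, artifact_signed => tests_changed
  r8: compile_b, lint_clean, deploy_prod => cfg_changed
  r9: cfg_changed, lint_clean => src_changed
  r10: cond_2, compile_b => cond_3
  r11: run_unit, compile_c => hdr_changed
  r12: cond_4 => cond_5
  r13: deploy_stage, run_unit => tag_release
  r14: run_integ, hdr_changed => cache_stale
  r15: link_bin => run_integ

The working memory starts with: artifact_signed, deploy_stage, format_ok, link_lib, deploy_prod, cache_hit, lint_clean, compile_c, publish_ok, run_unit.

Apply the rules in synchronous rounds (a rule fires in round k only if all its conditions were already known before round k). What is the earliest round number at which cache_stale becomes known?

6

Round 1 fires r2, r6, r11, r13, giving compile_b, compile_a, hdr_changed, tag_release.
Round 2 fires r3, r7, r8, giving cond_1, tests_changed, cfg_changed.
Round 3 fires r1, r9, giving rollback_ready, src_changed.
Round 4 fires r5, giving link_bin.
Round 5 fires r15, giving run_integ.
Round 6 fires r14, giving cache_stale.
cache_stale first appears in round 6.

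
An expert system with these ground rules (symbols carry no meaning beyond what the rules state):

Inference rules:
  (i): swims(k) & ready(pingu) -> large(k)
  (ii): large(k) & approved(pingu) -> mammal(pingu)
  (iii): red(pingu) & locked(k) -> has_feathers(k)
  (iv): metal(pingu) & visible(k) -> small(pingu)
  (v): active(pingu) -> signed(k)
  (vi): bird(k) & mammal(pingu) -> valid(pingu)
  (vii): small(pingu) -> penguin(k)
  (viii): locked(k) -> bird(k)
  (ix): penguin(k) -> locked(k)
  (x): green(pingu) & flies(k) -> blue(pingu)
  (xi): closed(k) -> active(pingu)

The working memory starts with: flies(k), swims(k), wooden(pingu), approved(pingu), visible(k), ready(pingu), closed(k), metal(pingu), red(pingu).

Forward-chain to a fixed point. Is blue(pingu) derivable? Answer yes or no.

no

Round 1 fires (i), (iv), (xi), giving large(k), small(pingu), active(pingu).
Round 2 fires (ii), (v), (vii), giving mammal(pingu), signed(k), penguin(k).
Round 3 fires (ix), giving locked(k).
Round 4 fires (iii), (viii), giving has_feathers(k), bird(k).
Round 5 fires (vi), giving valid(pingu).
Fixed point reached. blue(pingu) is concluded only by (x); (x) needs green(pingu) (never derived).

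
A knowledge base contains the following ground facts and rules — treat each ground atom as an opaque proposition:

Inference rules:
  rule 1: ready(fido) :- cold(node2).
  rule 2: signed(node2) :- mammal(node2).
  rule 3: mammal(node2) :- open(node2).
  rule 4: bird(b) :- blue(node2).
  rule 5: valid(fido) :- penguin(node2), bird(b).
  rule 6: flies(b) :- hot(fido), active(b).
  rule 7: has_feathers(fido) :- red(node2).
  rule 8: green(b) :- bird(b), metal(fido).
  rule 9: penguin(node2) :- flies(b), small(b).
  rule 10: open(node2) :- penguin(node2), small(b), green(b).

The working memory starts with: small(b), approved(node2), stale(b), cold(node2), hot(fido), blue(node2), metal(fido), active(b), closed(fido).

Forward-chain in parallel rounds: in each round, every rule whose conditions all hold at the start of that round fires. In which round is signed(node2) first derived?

5

[1] rule 1 [ready(fido) :- cold(node2).]; rule 4 [bird(b) :- blue(node2).]; rule 6 [flies(b) :- hot(fido), active(b).]. ⇒ new: ready(fido), bird(b), flies(b).
[2] rule 8 [green(b) :- bird(b), metal(fido).]; rule 9 [penguin(node2) :- flies(b), small(b).]. ⇒ new: green(b), penguin(node2).
[3] rule 5 [valid(fido) :- penguin(node2), bird(b).]; rule 10 [open(node2) :- penguin(node2), small(b), green(b).]. ⇒ new: valid(fido), open(node2).
[4] rule 3 [mammal(node2) :- open(node2).]. ⇒ new: mammal(node2).
[5] rule 2 [signed(node2) :- mammal(node2).]. ⇒ new: signed(node2).
signed(node2) first appears in round 5.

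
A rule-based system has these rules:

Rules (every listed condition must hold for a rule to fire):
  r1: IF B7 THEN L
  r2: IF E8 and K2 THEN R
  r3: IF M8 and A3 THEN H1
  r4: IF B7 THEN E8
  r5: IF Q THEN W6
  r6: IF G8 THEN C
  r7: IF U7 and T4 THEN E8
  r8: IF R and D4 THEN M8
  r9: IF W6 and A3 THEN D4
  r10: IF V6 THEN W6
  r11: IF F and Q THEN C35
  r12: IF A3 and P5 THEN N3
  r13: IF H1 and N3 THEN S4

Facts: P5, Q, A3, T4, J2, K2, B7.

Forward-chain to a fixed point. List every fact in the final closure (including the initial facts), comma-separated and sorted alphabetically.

A3, B7, D4, E8, H1, J2, K2, L, M8, N3, P5, Q, R, S4, T4, W6

[1] r1 [IF B7 THEN L]; r4 [IF B7 THEN E8]; r5 [IF Q THEN W6]; r12 [IF A3 and P5 THEN N3]. ⇒ new: L, E8, W6, N3.
[2] r2 [IF E8 and K2 THEN R]; r9 [IF W6 and A3 THEN D4]. ⇒ new: R, D4.
[3] r8 [IF R and D4 THEN M8]. ⇒ new: M8.
[4] r3 [IF M8 and A3 THEN H1]. ⇒ new: H1.
[5] r13 [IF H1 and N3 THEN S4]. ⇒ new: S4.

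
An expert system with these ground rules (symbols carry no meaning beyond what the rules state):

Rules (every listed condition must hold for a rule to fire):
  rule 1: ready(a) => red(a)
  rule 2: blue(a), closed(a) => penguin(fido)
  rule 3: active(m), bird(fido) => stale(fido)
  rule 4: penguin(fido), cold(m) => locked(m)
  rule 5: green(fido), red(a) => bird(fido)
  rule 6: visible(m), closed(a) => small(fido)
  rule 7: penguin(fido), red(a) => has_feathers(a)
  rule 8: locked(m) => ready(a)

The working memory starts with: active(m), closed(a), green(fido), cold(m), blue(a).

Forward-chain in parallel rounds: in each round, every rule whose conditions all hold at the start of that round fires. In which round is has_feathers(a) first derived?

Round 1: rule 2 [blue(a), closed(a) => penguin(fido)]. Adds penguin(fido).
Round 2: rule 4 [penguin(fido), cold(m) => locked(m)]. Adds locked(m).
Round 3: rule 8 [locked(m) => ready(a)]. Adds ready(a).
Round 4: rule 1 [ready(a) => red(a)]. Adds red(a).
Round 5: rule 5 [green(fido), red(a) => bird(fido)]; rule 7 [penguin(fido), red(a) => has_feathers(a)]. Adds bird(fido), has_feathers(a).
has_feathers(a) first appears in round 5.

5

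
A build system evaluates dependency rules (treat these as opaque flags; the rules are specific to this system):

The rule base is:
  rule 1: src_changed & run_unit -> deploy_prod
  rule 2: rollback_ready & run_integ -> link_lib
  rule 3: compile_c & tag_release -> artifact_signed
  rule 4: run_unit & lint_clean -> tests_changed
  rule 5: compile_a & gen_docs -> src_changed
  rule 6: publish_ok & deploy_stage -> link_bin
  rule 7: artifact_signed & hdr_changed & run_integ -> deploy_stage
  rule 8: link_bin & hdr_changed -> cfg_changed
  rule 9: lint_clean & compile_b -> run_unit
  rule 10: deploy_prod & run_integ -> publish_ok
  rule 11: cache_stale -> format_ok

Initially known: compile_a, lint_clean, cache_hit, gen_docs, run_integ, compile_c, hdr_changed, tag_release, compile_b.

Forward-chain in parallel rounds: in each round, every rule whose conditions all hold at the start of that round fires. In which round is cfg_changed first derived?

5

[1] rule 3 [compile_c & tag_release -> artifact_signed]; rule 5 [compile_a & gen_docs -> src_changed]; rule 9 [lint_clean & compile_b -> run_unit]. ⇒ new: artifact_signed, src_changed, run_unit.
[2] rule 1 [src_changed & run_unit -> deploy_prod]; rule 4 [run_unit & lint_clean -> tests_changed]; rule 7 [artifact_signed & hdr_changed & run_integ -> deploy_stage]. ⇒ new: deploy_prod, tests_changed, deploy_stage.
[3] rule 10 [deploy_prod & run_integ -> publish_ok]. ⇒ new: publish_ok.
[4] rule 6 [publish_ok & deploy_stage -> link_bin]. ⇒ new: link_bin.
[5] rule 8 [link_bin & hdr_changed -> cfg_changed]. ⇒ new: cfg_changed.
cfg_changed first appears in round 5.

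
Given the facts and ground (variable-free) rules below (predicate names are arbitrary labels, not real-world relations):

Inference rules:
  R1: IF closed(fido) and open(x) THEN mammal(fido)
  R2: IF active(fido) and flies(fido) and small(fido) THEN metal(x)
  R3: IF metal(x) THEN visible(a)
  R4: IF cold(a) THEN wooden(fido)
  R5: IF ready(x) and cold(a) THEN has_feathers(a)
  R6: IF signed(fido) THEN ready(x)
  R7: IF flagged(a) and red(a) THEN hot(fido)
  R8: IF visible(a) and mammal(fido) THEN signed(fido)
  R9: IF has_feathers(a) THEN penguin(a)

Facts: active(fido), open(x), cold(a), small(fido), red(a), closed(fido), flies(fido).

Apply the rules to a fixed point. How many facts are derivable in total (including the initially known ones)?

[1] R1 [IF closed(fido) and open(x) THEN mammal(fido)]; R2 [IF active(fido) and flies(fido) and small(fido) THEN metal(x)]; R4 [IF cold(a) THEN wooden(fido)]. ⇒ new: mammal(fido), metal(x), wooden(fido).
[2] R3 [IF metal(x) THEN visible(a)]. ⇒ new: visible(a).
[3] R8 [IF visible(a) and mammal(fido) THEN signed(fido)]. ⇒ new: signed(fido).
[4] R6 [IF signed(fido) THEN ready(x)]. ⇒ new: ready(x).
[5] R5 [IF ready(x) and cold(a) THEN has_feathers(a)]. ⇒ new: has_feathers(a).
[6] R9 [IF has_feathers(a) THEN penguin(a)]. ⇒ new: penguin(a).
Closure: {active(fido), closed(fido), cold(a), flies(fido), has_feathers(a), mammal(fido), metal(x), open(x), penguin(a), ready(x), red(a), signed(fido), small(fido), visible(a), wooden(fido)} — 15 facts.

15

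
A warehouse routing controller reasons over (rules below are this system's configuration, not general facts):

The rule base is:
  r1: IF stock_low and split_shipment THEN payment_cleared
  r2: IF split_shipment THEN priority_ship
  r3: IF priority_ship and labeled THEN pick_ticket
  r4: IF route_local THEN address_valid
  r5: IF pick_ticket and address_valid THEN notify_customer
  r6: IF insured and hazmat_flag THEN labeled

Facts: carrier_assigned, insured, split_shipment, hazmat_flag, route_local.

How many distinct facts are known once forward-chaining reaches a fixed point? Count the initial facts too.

[1] r2 [IF split_shipment THEN priority_ship]; r4 [IF route_local THEN address_valid]; r6 [IF insured and hazmat_flag THEN labeled]. ⇒ new: priority_ship, address_valid, labeled.
[2] r3 [IF priority_ship and labeled THEN pick_ticket]. ⇒ new: pick_ticket.
[3] r5 [IF pick_ticket and address_valid THEN notify_customer]. ⇒ new: notify_customer.
Closure: {address_valid, carrier_assigned, hazmat_flag, insured, labeled, notify_customer, pick_ticket, priority_ship, route_local, split_shipment} — 10 facts.

10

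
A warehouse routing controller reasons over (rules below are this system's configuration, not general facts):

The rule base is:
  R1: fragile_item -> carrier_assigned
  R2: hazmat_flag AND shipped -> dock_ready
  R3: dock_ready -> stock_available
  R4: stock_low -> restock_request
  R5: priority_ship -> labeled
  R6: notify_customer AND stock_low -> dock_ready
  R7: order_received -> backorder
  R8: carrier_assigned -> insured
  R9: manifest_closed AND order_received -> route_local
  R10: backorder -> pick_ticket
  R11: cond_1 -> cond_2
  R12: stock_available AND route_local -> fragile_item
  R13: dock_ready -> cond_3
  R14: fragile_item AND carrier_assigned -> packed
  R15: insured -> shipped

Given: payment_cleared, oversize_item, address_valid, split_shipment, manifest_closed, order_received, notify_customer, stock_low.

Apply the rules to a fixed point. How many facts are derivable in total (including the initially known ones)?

Round 1 fires R4, R6, R7, R9, giving restock_request, dock_ready, backorder, route_local.
Round 2 fires R3, R10, R13, giving stock_available, pick_ticket, cond_3.
Round 3 fires R12, giving fragile_item.
Round 4 fires R1, giving carrier_assigned.
Round 5 fires R8, R14, giving insured, packed.
Round 6 fires R15, giving shipped.
Closure: {address_valid, backorder, carrier_assigned, cond_3, dock_ready, fragile_item, insured, manifest_closed, notify_customer, order_received, oversize_item, packed, payment_cleared, pick_ticket, restock_request, route_local, shipped, split_shipment, stock_available, stock_low} — 20 facts.

20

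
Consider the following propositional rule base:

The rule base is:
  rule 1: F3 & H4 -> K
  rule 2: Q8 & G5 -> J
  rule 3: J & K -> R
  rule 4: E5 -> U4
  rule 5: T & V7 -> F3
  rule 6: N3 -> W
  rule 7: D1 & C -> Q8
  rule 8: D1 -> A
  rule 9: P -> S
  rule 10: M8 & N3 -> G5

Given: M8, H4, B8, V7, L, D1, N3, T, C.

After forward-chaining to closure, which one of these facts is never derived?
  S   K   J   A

Round 1 fires rule 5, rule 6, rule 7, rule 8, rule 10, giving F3, W, Q8, A, G5.
Round 2 fires rule 1, rule 2, giving K, J.
Round 3 fires rule 3, giving R.
Derived: A (round 1), J (round 2), K (round 2). S never appears in any round.

S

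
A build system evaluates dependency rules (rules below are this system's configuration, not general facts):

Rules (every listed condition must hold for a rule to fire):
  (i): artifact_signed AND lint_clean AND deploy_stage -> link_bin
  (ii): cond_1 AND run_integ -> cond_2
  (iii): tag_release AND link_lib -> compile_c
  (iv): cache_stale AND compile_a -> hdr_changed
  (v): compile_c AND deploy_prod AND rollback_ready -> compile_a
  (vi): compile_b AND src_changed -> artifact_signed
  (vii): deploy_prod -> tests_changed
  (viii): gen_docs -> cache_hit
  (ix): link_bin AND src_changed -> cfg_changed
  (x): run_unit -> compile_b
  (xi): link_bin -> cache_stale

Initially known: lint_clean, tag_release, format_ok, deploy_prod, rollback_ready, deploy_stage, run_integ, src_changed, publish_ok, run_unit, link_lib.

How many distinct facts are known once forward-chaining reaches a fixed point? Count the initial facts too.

[1] (iii) [tag_release AND link_lib -> compile_c]; (vii) [deploy_prod -> tests_changed]; (x) [run_unit -> compile_b]. ⇒ new: compile_c, tests_changed, compile_b.
[2] (v) [compile_c AND deploy_prod AND rollback_ready -> compile_a]; (vi) [compile_b AND src_changed -> artifact_signed]. ⇒ new: compile_a, artifact_signed.
[3] (i) [artifact_signed AND lint_clean AND deploy_stage -> link_bin]. ⇒ new: link_bin.
[4] (ix) [link_bin AND src_changed -> cfg_changed]; (xi) [link_bin -> cache_stale]. ⇒ new: cfg_changed, cache_stale.
[5] (iv) [cache_stale AND compile_a -> hdr_changed]. ⇒ new: hdr_changed.
Closure: {artifact_signed, cache_stale, cfg_changed, compile_a, compile_b, compile_c, deploy_prod, deploy_stage, format_ok, hdr_changed, link_bin, link_lib, lint_clean, publish_ok, rollback_ready, run_integ, run_unit, src_changed, tag_release, tests_changed} — 20 facts.

20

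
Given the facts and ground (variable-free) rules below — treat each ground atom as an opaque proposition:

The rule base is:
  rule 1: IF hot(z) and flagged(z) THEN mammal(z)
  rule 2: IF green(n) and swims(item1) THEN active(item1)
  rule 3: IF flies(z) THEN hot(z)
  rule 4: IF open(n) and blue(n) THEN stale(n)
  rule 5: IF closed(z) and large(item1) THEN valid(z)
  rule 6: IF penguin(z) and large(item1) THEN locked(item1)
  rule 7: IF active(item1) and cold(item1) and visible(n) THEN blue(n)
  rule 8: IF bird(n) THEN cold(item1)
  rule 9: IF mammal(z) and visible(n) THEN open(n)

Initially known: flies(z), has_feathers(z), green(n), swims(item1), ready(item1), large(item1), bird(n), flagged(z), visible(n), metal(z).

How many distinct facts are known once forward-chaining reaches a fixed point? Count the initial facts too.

17

[1] rule 2 [IF green(n) and swims(item1) THEN active(item1)]; rule 3 [IF flies(z) THEN hot(z)]; rule 8 [IF bird(n) THEN cold(item1)]. ⇒ new: active(item1), hot(z), cold(item1).
[2] rule 1 [IF hot(z) and flagged(z) THEN mammal(z)]; rule 7 [IF active(item1) and cold(item1) and visible(n) THEN blue(n)]. ⇒ new: mammal(z), blue(n).
[3] rule 9 [IF mammal(z) and visible(n) THEN open(n)]. ⇒ new: open(n).
[4] rule 4 [IF open(n) and blue(n) THEN stale(n)]. ⇒ new: stale(n).
Closure: {active(item1), bird(n), blue(n), cold(item1), flagged(z), flies(z), green(n), has_feathers(z), hot(z), large(item1), mammal(z), metal(z), open(n), ready(item1), stale(n), swims(item1), visible(n)} — 17 facts.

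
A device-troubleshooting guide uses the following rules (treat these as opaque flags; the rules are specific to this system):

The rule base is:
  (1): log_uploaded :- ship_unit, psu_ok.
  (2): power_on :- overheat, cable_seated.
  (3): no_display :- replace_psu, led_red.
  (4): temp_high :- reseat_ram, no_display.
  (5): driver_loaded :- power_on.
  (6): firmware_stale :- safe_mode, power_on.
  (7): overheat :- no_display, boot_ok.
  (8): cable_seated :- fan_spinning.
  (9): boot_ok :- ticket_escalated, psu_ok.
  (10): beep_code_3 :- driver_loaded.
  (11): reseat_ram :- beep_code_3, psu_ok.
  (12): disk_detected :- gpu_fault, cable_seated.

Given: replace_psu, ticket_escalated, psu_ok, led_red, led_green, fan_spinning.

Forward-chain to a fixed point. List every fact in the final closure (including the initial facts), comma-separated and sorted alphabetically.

beep_code_3, boot_ok, cable_seated, driver_loaded, fan_spinning, led_green, led_red, no_display, overheat, power_on, psu_ok, replace_psu, reseat_ram, temp_high, ticket_escalated

Round 1 fires (3), (8), (9), giving no_display, cable_seated, boot_ok.
Round 2 fires (7), giving overheat.
Round 3 fires (2), giving power_on.
Round 4 fires (5), giving driver_loaded.
Round 5 fires (10), giving beep_code_3.
Round 6 fires (11), giving reseat_ram.
Round 7 fires (4), giving temp_high.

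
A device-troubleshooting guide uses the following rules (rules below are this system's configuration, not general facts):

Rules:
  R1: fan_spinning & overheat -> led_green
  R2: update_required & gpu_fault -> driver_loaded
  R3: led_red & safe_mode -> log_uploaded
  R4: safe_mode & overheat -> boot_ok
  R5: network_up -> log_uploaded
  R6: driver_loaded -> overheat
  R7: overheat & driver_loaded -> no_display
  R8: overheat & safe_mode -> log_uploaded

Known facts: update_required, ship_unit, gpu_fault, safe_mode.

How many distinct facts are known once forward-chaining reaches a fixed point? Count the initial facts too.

9

Round 1: R2 [update_required & gpu_fault -> driver_loaded]. New: driver_loaded.
Round 2: R6 [driver_loaded -> overheat]. New: overheat.
Round 3: R4 [safe_mode & overheat -> boot_ok]; R7 [overheat & driver_loaded -> no_display]; R8 [overheat & safe_mode -> log_uploaded]. New: boot_ok, no_display, log_uploaded.
Closure: {boot_ok, driver_loaded, gpu_fault, log_uploaded, no_display, overheat, safe_mode, ship_unit, update_required} — 9 facts.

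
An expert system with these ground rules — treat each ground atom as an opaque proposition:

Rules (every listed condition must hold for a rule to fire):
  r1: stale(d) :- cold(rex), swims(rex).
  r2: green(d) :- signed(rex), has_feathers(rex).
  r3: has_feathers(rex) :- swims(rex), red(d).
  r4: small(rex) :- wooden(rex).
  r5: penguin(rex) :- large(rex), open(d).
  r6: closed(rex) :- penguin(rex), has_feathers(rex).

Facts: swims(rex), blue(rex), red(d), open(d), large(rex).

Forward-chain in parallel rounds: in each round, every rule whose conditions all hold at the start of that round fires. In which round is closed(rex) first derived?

Round 1: r3 [has_feathers(rex) :- swims(rex), red(d).]; r5 [penguin(rex) :- large(rex), open(d).]. Adds has_feathers(rex), penguin(rex).
Round 2: r6 [closed(rex) :- penguin(rex), has_feathers(rex).]. Adds closed(rex).
closed(rex) first appears in round 2.

2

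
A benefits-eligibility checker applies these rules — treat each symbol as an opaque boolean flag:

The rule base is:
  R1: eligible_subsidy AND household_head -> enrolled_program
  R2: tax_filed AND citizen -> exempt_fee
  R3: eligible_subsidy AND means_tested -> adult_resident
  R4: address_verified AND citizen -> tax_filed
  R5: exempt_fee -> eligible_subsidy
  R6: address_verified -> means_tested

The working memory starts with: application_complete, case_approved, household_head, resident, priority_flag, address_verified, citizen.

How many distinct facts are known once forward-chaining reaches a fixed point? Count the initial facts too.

Round 1: R4 [address_verified AND citizen -> tax_filed]; R6 [address_verified -> means_tested]. Adds tax_filed, means_tested.
Round 2: R2 [tax_filed AND citizen -> exempt_fee]. Adds exempt_fee.
Round 3: R5 [exempt_fee -> eligible_subsidy]. Adds eligible_subsidy.
Round 4: R1 [eligible_subsidy AND household_head -> enrolled_program]; R3 [eligible_subsidy AND means_tested -> adult_resident]. Adds enrolled_program, adult_resident.
Closure: {address_verified, adult_resident, application_complete, case_approved, citizen, eligible_subsidy, enrolled_program, exempt_fee, household_head, means_tested, priority_flag, resident, tax_filed} — 13 facts.

13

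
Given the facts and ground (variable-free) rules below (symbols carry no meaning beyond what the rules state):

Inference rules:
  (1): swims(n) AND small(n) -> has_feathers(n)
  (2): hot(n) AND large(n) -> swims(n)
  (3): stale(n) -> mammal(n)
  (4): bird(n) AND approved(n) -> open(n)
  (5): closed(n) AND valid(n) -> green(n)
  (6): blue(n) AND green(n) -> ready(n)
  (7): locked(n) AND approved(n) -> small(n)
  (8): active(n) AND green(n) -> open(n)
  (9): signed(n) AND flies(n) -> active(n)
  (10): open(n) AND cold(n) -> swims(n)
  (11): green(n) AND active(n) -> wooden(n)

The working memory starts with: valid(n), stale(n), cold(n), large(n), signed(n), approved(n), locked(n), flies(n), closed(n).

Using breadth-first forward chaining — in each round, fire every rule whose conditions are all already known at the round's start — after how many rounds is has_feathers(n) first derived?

4

[1] (3) [stale(n) -> mammal(n)]; (5) [closed(n) AND valid(n) -> green(n)]; (7) [locked(n) AND approved(n) -> small(n)]; (9) [signed(n) AND flies(n) -> active(n)]. ⇒ new: mammal(n), green(n), small(n), active(n).
[2] (8) [active(n) AND green(n) -> open(n)]; (11) [green(n) AND active(n) -> wooden(n)]. ⇒ new: open(n), wooden(n).
[3] (10) [open(n) AND cold(n) -> swims(n)]. ⇒ new: swims(n).
[4] (1) [swims(n) AND small(n) -> has_feathers(n)]. ⇒ new: has_feathers(n).
has_feathers(n) first appears in round 4.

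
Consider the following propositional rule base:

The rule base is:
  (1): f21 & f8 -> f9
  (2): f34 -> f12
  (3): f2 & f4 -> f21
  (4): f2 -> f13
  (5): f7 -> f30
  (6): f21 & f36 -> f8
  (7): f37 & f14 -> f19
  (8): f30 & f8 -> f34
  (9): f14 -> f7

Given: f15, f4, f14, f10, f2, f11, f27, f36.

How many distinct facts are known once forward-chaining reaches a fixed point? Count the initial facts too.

16

[1] (3) [f2 & f4 -> f21]; (4) [f2 -> f13]; (9) [f14 -> f7]. ⇒ new: f21, f13, f7.
[2] (5) [f7 -> f30]; (6) [f21 & f36 -> f8]. ⇒ new: f30, f8.
[3] (1) [f21 & f8 -> f9]; (8) [f30 & f8 -> f34]. ⇒ new: f9, f34.
[4] (2) [f34 -> f12]. ⇒ new: f12.
Closure: {f10, f11, f12, f13, f14, f15, f2, f21, f27, f30, f34, f36, f4, f7, f8, f9} — 16 facts.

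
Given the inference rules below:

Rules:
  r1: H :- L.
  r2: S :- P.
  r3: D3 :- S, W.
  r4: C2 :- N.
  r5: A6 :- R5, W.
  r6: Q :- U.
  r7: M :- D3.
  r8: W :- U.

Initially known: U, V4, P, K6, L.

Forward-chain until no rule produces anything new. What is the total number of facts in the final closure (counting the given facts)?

11

Round 1 fires r1, r2, r6, r8, giving H, S, Q, W.
Round 2 fires r3, giving D3.
Round 3 fires r7, giving M.
Closure: {D3, H, K6, L, M, P, Q, S, U, V4, W} — 11 facts.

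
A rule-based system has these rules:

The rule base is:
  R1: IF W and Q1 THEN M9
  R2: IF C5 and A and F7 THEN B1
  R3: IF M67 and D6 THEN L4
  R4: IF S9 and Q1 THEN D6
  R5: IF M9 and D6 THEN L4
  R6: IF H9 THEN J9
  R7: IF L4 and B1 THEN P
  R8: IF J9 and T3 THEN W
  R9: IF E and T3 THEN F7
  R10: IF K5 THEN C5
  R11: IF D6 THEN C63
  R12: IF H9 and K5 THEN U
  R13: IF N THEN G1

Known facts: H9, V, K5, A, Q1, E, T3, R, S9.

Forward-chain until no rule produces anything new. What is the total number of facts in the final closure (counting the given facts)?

20

Round 1 fires R4, R6, R9, R10, R12, giving D6, J9, F7, C5, U.
Round 2 fires R2, R8, R11, giving B1, W, C63.
Round 3 fires R1, giving M9.
Round 4 fires R5, giving L4.
Round 5 fires R7, giving P.
Closure: {A, B1, C5, C63, D6, E, F7, H9, J9, K5, L4, M9, P, Q1, R, S9, T3, U, V, W} — 20 facts.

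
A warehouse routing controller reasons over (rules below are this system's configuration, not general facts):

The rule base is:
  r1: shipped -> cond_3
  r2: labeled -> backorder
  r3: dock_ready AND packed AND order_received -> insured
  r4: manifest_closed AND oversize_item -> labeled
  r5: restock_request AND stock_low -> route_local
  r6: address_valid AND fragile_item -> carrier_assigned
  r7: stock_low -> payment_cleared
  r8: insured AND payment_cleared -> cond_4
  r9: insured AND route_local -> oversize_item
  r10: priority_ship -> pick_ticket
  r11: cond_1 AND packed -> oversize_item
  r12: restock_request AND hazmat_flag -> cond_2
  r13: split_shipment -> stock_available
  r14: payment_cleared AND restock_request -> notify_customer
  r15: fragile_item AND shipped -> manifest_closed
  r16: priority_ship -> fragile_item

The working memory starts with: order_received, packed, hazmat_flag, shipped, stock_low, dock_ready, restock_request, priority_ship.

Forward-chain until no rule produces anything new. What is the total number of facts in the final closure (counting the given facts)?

21

[1] r1 [shipped -> cond_3]; r3 [dock_ready AND packed AND order_received -> insured]; r5 [restock_request AND stock_low -> route_local]; r7 [stock_low -> payment_cleared]; r10 [priority_ship -> pick_ticket]; r12 [restock_request AND hazmat_flag -> cond_2]; r16 [priority_ship -> fragile_item]. ⇒ new: cond_3, insured, route_local, payment_cleared, pick_ticket, cond_2, fragile_item.
[2] r8 [insured AND payment_cleared -> cond_4]; r9 [insured AND route_local -> oversize_item]; r14 [payment_cleared AND restock_request -> notify_customer]; r15 [fragile_item AND shipped -> manifest_closed]. ⇒ new: cond_4, oversize_item, notify_customer, manifest_closed.
[3] r4 [manifest_closed AND oversize_item -> labeled]. ⇒ new: labeled.
[4] r2 [labeled -> backorder]. ⇒ new: backorder.
Closure: {backorder, cond_2, cond_3, cond_4, dock_ready, fragile_item, hazmat_flag, insured, labeled, manifest_closed, notify_customer, order_received, oversize_item, packed, payment_cleared, pick_ticket, priority_ship, restock_request, route_local, shipped, stock_low} — 21 facts.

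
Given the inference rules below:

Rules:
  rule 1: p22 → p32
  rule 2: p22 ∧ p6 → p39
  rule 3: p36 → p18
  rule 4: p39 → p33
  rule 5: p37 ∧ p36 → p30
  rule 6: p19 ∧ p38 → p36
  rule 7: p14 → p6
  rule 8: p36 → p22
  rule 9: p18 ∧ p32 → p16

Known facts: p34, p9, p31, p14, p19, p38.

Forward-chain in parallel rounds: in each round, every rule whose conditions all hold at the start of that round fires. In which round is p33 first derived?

4

Round 1: rule 6 [p19 ∧ p38 → p36]; rule 7 [p14 → p6]. New: p36, p6.
Round 2: rule 3 [p36 → p18]; rule 8 [p36 → p22]. New: p18, p22.
Round 3: rule 1 [p22 → p32]; rule 2 [p22 ∧ p6 → p39]. New: p32, p39.
Round 4: rule 4 [p39 → p33]; rule 9 [p18 ∧ p32 → p16]. New: p33, p16.
p33 first appears in round 4.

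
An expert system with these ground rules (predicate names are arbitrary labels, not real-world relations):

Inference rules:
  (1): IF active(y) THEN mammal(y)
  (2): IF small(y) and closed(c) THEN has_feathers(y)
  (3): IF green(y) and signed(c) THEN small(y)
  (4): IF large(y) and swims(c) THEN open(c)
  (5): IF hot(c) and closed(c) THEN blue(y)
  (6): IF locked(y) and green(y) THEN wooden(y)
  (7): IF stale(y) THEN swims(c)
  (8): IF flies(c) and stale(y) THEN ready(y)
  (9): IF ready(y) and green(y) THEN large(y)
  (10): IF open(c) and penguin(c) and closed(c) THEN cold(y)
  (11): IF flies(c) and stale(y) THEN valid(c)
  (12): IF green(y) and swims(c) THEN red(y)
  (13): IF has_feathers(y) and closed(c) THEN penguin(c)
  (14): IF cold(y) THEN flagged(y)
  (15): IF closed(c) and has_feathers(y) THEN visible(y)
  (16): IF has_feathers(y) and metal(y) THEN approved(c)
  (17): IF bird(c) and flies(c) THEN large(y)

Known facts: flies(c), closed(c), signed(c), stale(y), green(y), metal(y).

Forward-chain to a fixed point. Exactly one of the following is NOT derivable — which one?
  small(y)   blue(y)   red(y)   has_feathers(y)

blue(y)

Round 1: (3) [IF green(y) and signed(c) THEN small(y)]; (7) [IF stale(y) THEN swims(c)]; (8) [IF flies(c) and stale(y) THEN ready(y)]; (11) [IF flies(c) and stale(y) THEN valid(c)]. New: small(y), swims(c), ready(y), valid(c).
Round 2: (2) [IF small(y) and closed(c) THEN has_feathers(y)]; (9) [IF ready(y) and green(y) THEN large(y)]; (12) [IF green(y) and swims(c) THEN red(y)]. New: has_feathers(y), large(y), red(y).
Round 3: (4) [IF large(y) and swims(c) THEN open(c)]; (13) [IF has_feathers(y) and closed(c) THEN penguin(c)]; (15) [IF closed(c) and has_feathers(y) THEN visible(y)]; (16) [IF has_feathers(y) and metal(y) THEN approved(c)]. New: open(c), penguin(c), visible(y), approved(c).
Round 4: (10) [IF open(c) and penguin(c) and closed(c) THEN cold(y)]. New: cold(y).
Round 5: (14) [IF cold(y) THEN flagged(y)]. New: flagged(y).
Derived: small(y) (round 1), has_feathers(y) (round 2), red(y) (round 2). blue(y) never appears in any round.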